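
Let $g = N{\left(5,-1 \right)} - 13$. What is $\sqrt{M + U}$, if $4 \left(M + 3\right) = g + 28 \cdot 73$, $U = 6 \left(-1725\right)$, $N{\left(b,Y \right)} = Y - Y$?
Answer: $\frac{i \sqrt{39381}}{2} \approx 99.223 i$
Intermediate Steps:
$N{\left(b,Y \right)} = 0$
$U = -10350$
$g = -13$ ($g = 0 - 13 = -13$)
$M = \frac{2019}{4}$ ($M = -3 + \frac{-13 + 28 \cdot 73}{4} = -3 + \frac{-13 + 2044}{4} = -3 + \frac{1}{4} \cdot 2031 = -3 + \frac{2031}{4} = \frac{2019}{4} \approx 504.75$)
$\sqrt{M + U} = \sqrt{\frac{2019}{4} - 10350} = \sqrt{- \frac{39381}{4}} = \frac{i \sqrt{39381}}{2}$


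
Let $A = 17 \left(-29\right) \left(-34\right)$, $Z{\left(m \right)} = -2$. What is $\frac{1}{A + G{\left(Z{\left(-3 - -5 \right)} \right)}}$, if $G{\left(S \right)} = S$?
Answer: $\frac{1}{16760} \approx 5.9666 \cdot 10^{-5}$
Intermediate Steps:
$A = 16762$ ($A = \left(-493\right) \left(-34\right) = 16762$)
$\frac{1}{A + G{\left(Z{\left(-3 - -5 \right)} \right)}} = \frac{1}{16762 - 2} = \frac{1}{16760}$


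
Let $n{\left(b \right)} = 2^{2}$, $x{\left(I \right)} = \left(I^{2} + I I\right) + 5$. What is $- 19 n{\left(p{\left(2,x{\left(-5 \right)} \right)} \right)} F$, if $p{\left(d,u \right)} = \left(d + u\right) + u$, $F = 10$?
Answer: $-760$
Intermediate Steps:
$x{\left(I \right)} = 5 + 2 I^{2}$ ($x{\left(I \right)} = \left(I^{2} + I^{2}\right) + 5 = 2 I^{2} + 5 = 5 + 2 I^{2}$)
$p{\left(d,u \right)} = d + 2 u$
$n{\left(b \right)} = 4$
$- 19 n{\left(p{\left(2,x{\left(-5 \right)} \right)} \right)} F = \left(-19\right) 4 \cdot 10 = \left(-76\right) 10 = -760$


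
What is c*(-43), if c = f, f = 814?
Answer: -35002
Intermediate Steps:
c = 814
c*(-43) = 814*(-43) = -35002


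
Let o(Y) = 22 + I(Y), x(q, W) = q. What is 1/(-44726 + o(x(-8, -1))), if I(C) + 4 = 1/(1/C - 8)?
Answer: -65/2906028 ≈ -2.2367e-5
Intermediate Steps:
I(C) = -4 + 1/(-8 + 1/C) (I(C) = -4 + 1/(1/C - 8) = -4 + 1/(-8 + 1/C))
o(Y) = 22 + (4 - 33*Y)/(-1 + 8*Y)
1/(-44726 + o(x(-8, -1))) = 1/(-44726 + (-18 + 143*(-8))/(-1 + 8*(-8))) = 1/(-44726 + (-18 - 1144)/(-1 - 64)) = 1/(-44726 - 1162/(-65)) = 1/(-44726 - 1/65*(-1162)) = 1/(-44726 + 1162/65) = 1/(-2906028/65) = -65/2906028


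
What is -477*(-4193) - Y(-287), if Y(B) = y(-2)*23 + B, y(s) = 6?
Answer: 2000210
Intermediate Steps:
Y(B) = 138 + B (Y(B) = 6*23 + B = 138 + B)
-477*(-4193) - Y(-287) = -477*(-4193) - (138 - 287) = 2000061 - 1*(-149) = 2000061 + 149 = 2000210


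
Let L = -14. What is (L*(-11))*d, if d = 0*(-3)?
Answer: 0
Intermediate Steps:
d = 0
(L*(-11))*d = -14*(-11)*0 = 154*0 = 0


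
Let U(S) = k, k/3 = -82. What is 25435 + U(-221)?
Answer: 25189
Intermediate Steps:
k = -246 (k = 3*(-82) = -246)
U(S) = -246
25435 + U(-221) = 25435 - 246 = 25189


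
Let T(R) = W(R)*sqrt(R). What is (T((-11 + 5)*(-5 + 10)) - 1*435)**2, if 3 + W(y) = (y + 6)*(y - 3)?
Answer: -18486405 - 686430*I*sqrt(30) ≈ -1.8486e+7 - 3.7597e+6*I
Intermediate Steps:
W(y) = -3 + (-3 + y)*(6 + y) (W(y) = -3 + (y + 6)*(y - 3) = -3 + (6 + y)*(-3 + y) = -3 + (-3 + y)*(6 + y))
T(R) = sqrt(R)*(-21 + R**2 + 3*R) (T(R) = (-21 + R**2 + 3*R)*sqrt(R) = sqrt(R)*(-21 + R**2 + 3*R))
(T((-11 + 5)*(-5 + 10)) - 1*435)**2 = (sqrt((-11 + 5)*(-5 + 10))*(-21 + ((-11 + 5)*(-5 + 10))**2 + 3*((-11 + 5)*(-5 + 10))) - 1*435)**2 = (sqrt(-6*5)*(-21 + (-6*5)**2 + 3*(-6*5)) - 435)**2 = (sqrt(-30)*(-21 + (-30)**2 + 3*(-30)) - 435)**2 = ((I*sqrt(30))*(-21 + 900 - 90) - 435)**2 = ((I*sqrt(30))*789 - 435)**2 = (789*I*sqrt(30) - 435)**2 = (-435 + 789*I*sqrt(30))**2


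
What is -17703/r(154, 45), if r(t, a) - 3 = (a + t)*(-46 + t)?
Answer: -5901/7165 ≈ -0.82359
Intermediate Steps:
r(t, a) = 3 + (-46 + t)*(a + t) (r(t, a) = 3 + (a + t)*(-46 + t) = 3 + (-46 + t)*(a + t))
-17703/r(154, 45) = -17703/(3 + 154**2 - 46*45 - 46*154 + 45*154) = -17703/(3 + 23716 - 2070 - 7084 + 6930) = -17703/21495 = -17703*1/21495 = -5901/7165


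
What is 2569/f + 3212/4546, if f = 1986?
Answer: 9028853/4514178 ≈ 2.0001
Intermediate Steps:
2569/f + 3212/4546 = 2569/1986 + 3212/4546 = 2569*(1/1986) + 3212*(1/4546) = 2569/1986 + 1606/2273 = 9028853/4514178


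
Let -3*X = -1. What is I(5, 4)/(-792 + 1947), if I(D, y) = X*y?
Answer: 4/3465 ≈ 0.0011544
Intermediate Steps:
X = ⅓ (X = -⅓*(-1) = ⅓ ≈ 0.33333)
I(D, y) = y/3
I(5, 4)/(-792 + 1947) = ((⅓)*4)/(-792 + 1947) = (4/3)/1155 = (1/1155)*(4/3) = 4/3465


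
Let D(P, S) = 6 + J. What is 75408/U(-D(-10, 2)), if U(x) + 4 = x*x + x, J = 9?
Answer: 37704/103 ≈ 366.06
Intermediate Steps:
D(P, S) = 15 (D(P, S) = 6 + 9 = 15)
U(x) = -4 + x + x² (U(x) = -4 + (x*x + x) = -4 + (x² + x) = -4 + (x + x²) = -4 + x + x²)
75408/U(-D(-10, 2)) = 75408/(-4 - 1*15 + (-1*15)²) = 75408/(-4 - 15 + (-15)²) = 75408/(-4 - 15 + 225) = 75408/206 = 75408*(1/206) = 37704/103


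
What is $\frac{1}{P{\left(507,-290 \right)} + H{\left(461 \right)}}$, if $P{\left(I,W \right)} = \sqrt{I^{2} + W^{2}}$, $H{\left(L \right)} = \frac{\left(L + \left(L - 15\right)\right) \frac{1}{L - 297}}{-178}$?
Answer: $\frac{26477144}{290717919558087} + \frac{852172864 \sqrt{341149}}{290717919558087} \approx 0.0017122$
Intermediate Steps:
$H{\left(L \right)} = - \frac{-15 + 2 L}{178 \left(-297 + L\right)}$ ($H{\left(L \right)} = \frac{L + \left(-15 + L\right)}{-297 + L} \left(- \frac{1}{178}\right) = \frac{-15 + 2 L}{-297 + L} \left(- \frac{1}{178}\right) = - \frac{-15 + 2 L}{178 \left(-297 + L\right)}$)
$\frac{1}{P{\left(507,-290 \right)} + H{\left(461 \right)}} = \frac{1}{\sqrt{507^{2} + \left(-290\right)^{2}} + \frac{15 - 922}{178 \left(-297 + 461\right)}} = \frac{1}{\sqrt{257049 + 84100} + \frac{15 - 922}{178 \cdot 164}} = \frac{1}{\sqrt{341149} + \frac{1}{178} \cdot \frac{1}{164} \left(-907\right)} = \frac{1}{\sqrt{341149} - \frac{907}{29192}} = \frac{1}{- \frac{907}{29192} + \sqrt{341149}}$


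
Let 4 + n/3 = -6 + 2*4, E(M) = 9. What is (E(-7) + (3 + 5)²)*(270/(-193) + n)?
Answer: -104244/193 ≈ -540.12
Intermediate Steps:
n = -6 (n = -12 + 3*(-6 + 2*4) = -12 + 3*(-6 + 8) = -12 + 3*2 = -12 + 6 = -6)
(E(-7) + (3 + 5)²)*(270/(-193) + n) = (9 + (3 + 5)²)*(270/(-193) - 6) = (9 + 8²)*(270*(-1/193) - 6) = (9 + 64)*(-270/193 - 6) = 73*(-1428/193) = -104244/193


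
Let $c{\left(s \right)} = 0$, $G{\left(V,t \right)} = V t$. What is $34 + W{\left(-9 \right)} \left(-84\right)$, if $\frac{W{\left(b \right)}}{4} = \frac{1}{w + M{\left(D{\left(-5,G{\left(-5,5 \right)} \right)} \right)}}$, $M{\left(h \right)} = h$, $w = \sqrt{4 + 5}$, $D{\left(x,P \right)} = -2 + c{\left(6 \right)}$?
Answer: $-302$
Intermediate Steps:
$D{\left(x,P \right)} = -2$ ($D{\left(x,P \right)} = -2 + 0 = -2$)
$w = 3$ ($w = \sqrt{9} = 3$)
$W{\left(b \right)} = 4$ ($W{\left(b \right)} = \frac{4}{3 - 2} = \frac{4}{1} = 4 \cdot 1 = 4$)
$34 + W{\left(-9 \right)} \left(-84\right) = 34 + 4 \left(-84\right) = 34 - 336 = -302$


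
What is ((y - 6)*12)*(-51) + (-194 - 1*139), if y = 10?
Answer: -2781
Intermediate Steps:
((y - 6)*12)*(-51) + (-194 - 1*139) = ((10 - 6)*12)*(-51) + (-194 - 1*139) = (4*12)*(-51) + (-194 - 139) = 48*(-51) - 333 = -2448 - 333 = -2781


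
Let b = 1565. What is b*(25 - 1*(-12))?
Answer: 57905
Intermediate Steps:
b*(25 - 1*(-12)) = 1565*(25 - 1*(-12)) = 1565*(25 + 12) = 1565*37 = 57905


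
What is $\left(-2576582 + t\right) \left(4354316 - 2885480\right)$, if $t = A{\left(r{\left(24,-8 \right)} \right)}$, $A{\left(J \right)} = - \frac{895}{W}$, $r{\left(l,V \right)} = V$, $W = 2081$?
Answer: $- \frac{7875704799994932}{2081} \approx -3.7846 \cdot 10^{12}$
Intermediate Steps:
$A{\left(J \right)} = - \frac{895}{2081}$
$t = - \frac{895}{2081} \approx -0.43008$
$\left(-2576582 + t\right) \left(4354316 - 2885480\right) = \left(-2576582 - \frac{895}{2081}\right) \left(4354316 - 2885480\right) = \left(- \frac{5361868037}{2081}\right) 1468836 = - \frac{7875704799994932}{2081}$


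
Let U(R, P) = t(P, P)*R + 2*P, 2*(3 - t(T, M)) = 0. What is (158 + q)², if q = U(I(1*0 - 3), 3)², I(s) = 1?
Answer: 57121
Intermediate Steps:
t(T, M) = 3 (t(T, M) = 3 - ½*0 = 3 + 0 = 3)
U(R, P) = 2*P + 3*R (U(R, P) = 3*R + 2*P = 2*P + 3*R)
q = 81 (q = (2*3 + 3*1)² = (6 + 3)² = 9² = 81)
(158 + q)² = (158 + 81)² = 239² = 57121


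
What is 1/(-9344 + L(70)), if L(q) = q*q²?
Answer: 1/333656 ≈ 2.9971e-6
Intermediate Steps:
L(q) = q³
1/(-9344 + L(70)) = 1/(-9344 + 70³) = 1/(-9344 + 343000) = 1/333656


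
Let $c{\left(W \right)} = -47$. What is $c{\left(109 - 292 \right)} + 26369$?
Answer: $26322$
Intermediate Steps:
$c{\left(109 - 292 \right)} + 26369 = -47 + 26369 = 26322$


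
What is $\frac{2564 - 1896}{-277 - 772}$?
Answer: $- \frac{668}{1049} \approx -0.6368$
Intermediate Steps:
$\frac{2564 - 1896}{-277 - 772} = \frac{668}{-1049} = 668 \left(- \frac{1}{1049}\right) = - \frac{668}{1049}$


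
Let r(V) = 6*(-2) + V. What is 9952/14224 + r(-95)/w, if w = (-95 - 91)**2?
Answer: 21423589/30755844 ≈ 0.69657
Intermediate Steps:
r(V) = -12 + V
w = 34596 (w = (-186)**2 = 34596)
9952/14224 + r(-95)/w = 9952/14224 + (-12 - 95)/34596 = 9952*(1/14224) - 107*1/34596 = 622/889 - 107/34596 = 21423589/30755844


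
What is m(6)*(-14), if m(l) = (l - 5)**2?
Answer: -14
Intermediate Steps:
m(l) = (-5 + l)**2
m(6)*(-14) = (-5 + 6)**2*(-14) = 1**2*(-14) = 1*(-14) = -14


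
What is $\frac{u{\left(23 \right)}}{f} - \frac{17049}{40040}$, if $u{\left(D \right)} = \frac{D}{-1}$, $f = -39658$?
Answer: $- \frac{337604161}{793953160} \approx -0.42522$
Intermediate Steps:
$u{\left(D \right)} = - D$ ($u{\left(D \right)} = D \left(-1\right) = - D$)
$\frac{u{\left(23 \right)}}{f} - \frac{17049}{40040} = \frac{\left(-1\right) 23}{-39658} - \frac{17049}{40040} = \left(-23\right) \left(- \frac{1}{39658}\right) - \frac{17049}{40040} = \frac{23}{39658} - \frac{17049}{40040} = - \frac{337604161}{793953160}$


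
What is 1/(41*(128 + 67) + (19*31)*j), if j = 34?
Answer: 1/28021 ≈ 3.5688e-5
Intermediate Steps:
1/(41*(128 + 67) + (19*31)*j) = 1/(41*(128 + 67) + (19*31)*34) = 1/(41*195 + 589*34) = 1/(7995 + 20026) = 1/28021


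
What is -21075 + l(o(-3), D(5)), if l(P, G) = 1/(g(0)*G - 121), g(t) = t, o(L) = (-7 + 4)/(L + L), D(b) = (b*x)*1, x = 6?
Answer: -2550076/121 ≈ -21075.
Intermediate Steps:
D(b) = 6*b (D(b) = (b*6)*1 = (6*b)*1 = 6*b)
o(L) = -3/(2*L) (o(L) = -3*1/(2*L) = -3/(2*L))
l(P, G) = -1/121 (l(P, G) = 1/(0*G - 121) = 1/(0 - 121) = 1/(-121) = -1/121)
-21075 + l(o(-3), D(5)) = -21075 - 1/121 = -2550076/121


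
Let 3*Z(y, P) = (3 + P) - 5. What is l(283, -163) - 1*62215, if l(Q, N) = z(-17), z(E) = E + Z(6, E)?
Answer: -186715/3 ≈ -62238.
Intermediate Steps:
Z(y, P) = -⅔ + P/3 (Z(y, P) = ((3 + P) - 5)/3 = (-2 + P)/3 = -⅔ + P/3)
z(E) = -⅔ + 4*E/3 (z(E) = E + (-⅔ + E/3) = -⅔ + 4*E/3)
l(Q, N) = -70/3 (l(Q, N) = -⅔ + (4/3)*(-17) = -⅔ - 68/3 = -70/3)
l(283, -163) - 1*62215 = -70/3 - 1*62215 = -70/3 - 62215 = -186715/3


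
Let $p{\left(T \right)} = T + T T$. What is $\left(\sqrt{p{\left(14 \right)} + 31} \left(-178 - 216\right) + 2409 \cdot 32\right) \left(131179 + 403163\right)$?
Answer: $41191356096 - 210530748 \sqrt{241} \approx 3.7923 \cdot 10^{10}$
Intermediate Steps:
$p{\left(T \right)} = T + T^{2}$
$\left(\sqrt{p{\left(14 \right)} + 31} \left(-178 - 216\right) + 2409 \cdot 32\right) \left(131179 + 403163\right) = \left(\sqrt{14 \left(1 + 14\right) + 31} \left(-178 - 216\right) + 2409 \cdot 32\right) \left(131179 + 403163\right) = \left(\sqrt{14 \cdot 15 + 31} \left(-394\right) + 77088\right) 534342 = \left(\sqrt{210 + 31} \left(-394\right) + 77088\right) 534342 = \left(\sqrt{241} \left(-394\right) + 77088\right) 534342 = \left(- 394 \sqrt{241} + 77088\right) 534342 = \left(77088 - 394 \sqrt{241}\right) 534342 = 41191356096 - 210530748 \sqrt{241}$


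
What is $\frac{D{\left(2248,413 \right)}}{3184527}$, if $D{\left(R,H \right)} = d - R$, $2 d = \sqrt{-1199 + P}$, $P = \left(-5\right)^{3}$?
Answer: $- \frac{2248}{3184527} + \frac{i \sqrt{331}}{3184527} \approx -0.00070591 + 5.7131 \cdot 10^{-6} i$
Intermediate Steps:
$P = -125$
$d = i \sqrt{331}$ ($d = \frac{\sqrt{-1199 - 125}}{2} = \frac{\sqrt{-1324}}{2} = \frac{2 i \sqrt{331}}{2} = i \sqrt{331} \approx 18.193 i$)
$D{\left(R,H \right)} = - R + i \sqrt{331}$ ($D{\left(R,H \right)} = i \sqrt{331} - R = - R + i \sqrt{331}$)
$\frac{D{\left(2248,413 \right)}}{3184527} = \frac{\left(-1\right) 2248 + i \sqrt{331}}{3184527} = \left(-2248 + i \sqrt{331}\right) \frac{1}{3184527} = - \frac{2248}{3184527} + \frac{i \sqrt{331}}{3184527}$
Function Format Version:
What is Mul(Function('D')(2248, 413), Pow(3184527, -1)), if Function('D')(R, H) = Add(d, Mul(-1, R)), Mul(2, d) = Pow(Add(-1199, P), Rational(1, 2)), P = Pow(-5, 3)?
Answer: Add(Rational(-2248, 3184527), Mul(Rational(1, 3184527), I, Pow(331, Rational(1, 2)))) ≈ Add(-0.00070591, Mul(5.7131e-6, I))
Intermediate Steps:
P = -125
d = Mul(I, Pow(331, Rational(1, 2))) (d = Mul(Rational(1, 2), Pow(Add(-1199, -125), Rational(1, 2))) = Mul(Rational(1, 2), Pow(-1324, Rational(1, 2))) = Mul(Rational(1, 2), Mul(2, I, Pow(331, Rational(1, 2)))) = Mul(I, Pow(331, Rational(1, 2))) ≈ Mul(18.193, I))
Function('D')(R, H) = Add(Mul(-1, R), Mul(I, Pow(331, Rational(1, 2)))) (Function('D')(R, H) = Add(Mul(I, Pow(331, Rational(1, 2))), Mul(-1, R)) = Add(Mul(-1, R), Mul(I, Pow(331, Rational(1, 2)))))
Mul(Function('D')(2248, 413), Pow(3184527, -1)) = Mul(Add(Mul(-1, 2248), Mul(I, Pow(331, Rational(1, 2)))), Pow(3184527, -1)) = Mul(Add(-2248, Mul(I, Pow(331, Rational(1, 2)))), Rational(1, 3184527)) = Add(Rational(-2248, 3184527), Mul(Rational(1, 3184527), I, Pow(331, Rational(1, 2))))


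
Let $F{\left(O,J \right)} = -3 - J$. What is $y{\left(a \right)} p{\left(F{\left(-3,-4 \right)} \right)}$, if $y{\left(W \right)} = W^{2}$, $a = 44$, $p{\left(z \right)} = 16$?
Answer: $30976$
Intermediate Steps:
$y{\left(a \right)} p{\left(F{\left(-3,-4 \right)} \right)} = 44^{2} \cdot 16 = 1936 \cdot 16 = 30976$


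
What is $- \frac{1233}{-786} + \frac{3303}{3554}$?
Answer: $\frac{581520}{232787} \approx 2.4981$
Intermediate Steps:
$- \frac{1233}{-786} + \frac{3303}{3554} = \left(-1233\right) \left(- \frac{1}{786}\right) + 3303 \cdot \frac{1}{3554} = \frac{411}{262} + \frac{3303}{3554} = \frac{581520}{232787}$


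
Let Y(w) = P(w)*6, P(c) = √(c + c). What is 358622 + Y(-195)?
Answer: 358622 + 6*I*√390 ≈ 3.5862e+5 + 118.49*I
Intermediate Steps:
P(c) = √2*√c (P(c) = √(2*c) = √2*√c)
Y(w) = 6*√2*√w (Y(w) = (√2*√w)*6 = 6*√2*√w)
358622 + Y(-195) = 358622 + 6*√2*√(-195) = 358622 + 6*√2*(I*√195) = 358622 + 6*I*√390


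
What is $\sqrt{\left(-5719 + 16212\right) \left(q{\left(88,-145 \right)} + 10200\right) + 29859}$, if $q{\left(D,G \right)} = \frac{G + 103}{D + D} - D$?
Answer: $\frac{\sqrt{205472657434}}{44} \approx 10302.0$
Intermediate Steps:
$q{\left(D,G \right)} = - D + \frac{103 + G}{2 D}$ ($q{\left(D,G \right)} = \frac{103 + G}{2 D} - D = - D + \frac{103 + G}{2 D}$)
$\sqrt{\left(-5719 + 16212\right) \left(q{\left(88,-145 \right)} + 10200\right) + 29859} = \sqrt{\left(-5719 + 16212\right) \left(\frac{103 - 145 - 2 \cdot 88^{2}}{2 \cdot 88} + 10200\right) + 29859} = \sqrt{10493 \left(\frac{1}{2} \cdot \frac{1}{88} \left(103 - 145 - 15488\right) + 10200\right) + 29859} = \sqrt{10493 \left(\frac{1}{2} \cdot \frac{1}{88} \left(-15530\right) + 10200\right) + 29859} = \sqrt{10493 \left(- \frac{7765}{88} + 10200\right) + 29859} = \sqrt{10493 \cdot \frac{889835}{88} + 29859} = \sqrt{\frac{9337038655}{88} + 29859} = \sqrt{\frac{9339666247}{88}} = \frac{\sqrt{205472657434}}{44}$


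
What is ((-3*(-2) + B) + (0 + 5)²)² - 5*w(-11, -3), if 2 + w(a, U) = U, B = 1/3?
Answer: 9061/9 ≈ 1006.8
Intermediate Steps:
B = ⅓ ≈ 0.33333
w(a, U) = -2 + U
((-3*(-2) + B) + (0 + 5)²)² - 5*w(-11, -3) = ((-3*(-2) + ⅓) + (0 + 5)²)² - 5*(-2 - 3) = ((6 + ⅓) + 5²)² - 5*(-5) = (19/3 + 25)² - 1*(-25) = (94/3)² + 25 = 8836/9 + 25 = 9061/9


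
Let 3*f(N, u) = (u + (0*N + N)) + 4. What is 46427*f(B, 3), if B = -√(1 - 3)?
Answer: 324989/3 - 46427*I*√2/3 ≈ 1.0833e+5 - 21886.0*I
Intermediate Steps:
B = -I*√2 (B = -√(-2) = -I*√2 ≈ -1.4142*I)
f(N, u) = 4/3 + N/3 + u/3 (f(N, u) = ((u + (0*N + N)) + 4)/3 = ((u + (0 + N)) + 4)/3 = ((u + N) + 4)/3 = ((N + u) + 4)/3 = (4 + N + u)/3 = 4/3 + N/3 + u/3)
46427*f(B, 3) = 46427*(4/3 + (-I*√2)/3 + (⅓)*3) = 46427*(4/3 - I*√2/3 + 1) = 46427*(7/3 - I*√2/3) = 324989/3 - 46427*I*√2/3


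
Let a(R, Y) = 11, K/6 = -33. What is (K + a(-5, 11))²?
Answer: 34969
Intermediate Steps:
K = -198 (K = 6*(-33) = -198)
(K + a(-5, 11))² = (-198 + 11)² = (-187)² = 34969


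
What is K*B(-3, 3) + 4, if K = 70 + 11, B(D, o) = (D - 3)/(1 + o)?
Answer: -235/2 ≈ -117.50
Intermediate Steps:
B(D, o) = (-3 + D)/(1 + o)
K = 81
K*B(-3, 3) + 4 = 81*((-3 - 3)/(1 + 3)) + 4 = 81*(-6/4) + 4 = 81*((¼)*(-6)) + 4 = 81*(-3/2) + 4 = -243/2 + 4 = -235/2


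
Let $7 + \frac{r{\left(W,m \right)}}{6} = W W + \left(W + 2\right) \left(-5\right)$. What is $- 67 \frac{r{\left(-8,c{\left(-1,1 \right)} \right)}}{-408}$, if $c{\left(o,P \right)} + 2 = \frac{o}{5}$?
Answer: $\frac{5829}{68} \approx 85.721$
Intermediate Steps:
$c{\left(o,P \right)} = -2 + \frac{o}{5}$
$r{\left(W,m \right)} = -102 - 30 W + 6 W^{2}$ ($r{\left(W,m \right)} = -42 + 6 \left(W W + \left(W + 2\right) \left(-5\right)\right) = -42 + 6 \left(W^{2} + \left(2 + W\right) \left(-5\right)\right) = -42 + 6 \left(W^{2} - \left(10 + 5 W\right)\right) = -42 + 6 \left(-10 + W^{2} - 5 W\right) = -42 - \left(60 - 6 W^{2} + 30 W\right) = -102 - 30 W + 6 W^{2}$)
$- 67 \frac{r{\left(-8,c{\left(-1,1 \right)} \right)}}{-408} = - 67 \frac{-102 - -240 + 6 \left(-8\right)^{2}}{-408} = - 67 \left(-102 + 240 + 6 \cdot 64\right) \left(- \frac{1}{408}\right) = - 67 \left(-102 + 240 + 384\right) \left(- \frac{1}{408}\right) = - 67 \cdot 522 \left(- \frac{1}{408}\right) = \left(-67\right) \left(- \frac{87}{68}\right) = \frac{5829}{68}$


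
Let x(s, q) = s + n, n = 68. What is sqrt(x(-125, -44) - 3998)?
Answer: I*sqrt(4055) ≈ 63.679*I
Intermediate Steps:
x(s, q) = 68 + s (x(s, q) = s + 68 = 68 + s)
sqrt(x(-125, -44) - 3998) = sqrt((68 - 125) - 3998) = sqrt(-57 - 3998) = sqrt(-4055) = I*sqrt(4055)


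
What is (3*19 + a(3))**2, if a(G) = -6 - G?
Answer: 2304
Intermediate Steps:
(3*19 + a(3))**2 = (3*19 + (-6 - 1*3))**2 = (57 + (-6 - 3))**2 = (57 - 9)**2 = 48**2 = 2304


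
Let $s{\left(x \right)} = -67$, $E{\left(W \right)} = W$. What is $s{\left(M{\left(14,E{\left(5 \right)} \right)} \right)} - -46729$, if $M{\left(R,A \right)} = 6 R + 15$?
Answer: $46662$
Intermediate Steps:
$M{\left(R,A \right)} = 15 + 6 R$
$s{\left(M{\left(14,E{\left(5 \right)} \right)} \right)} - -46729 = -67 - -46729 = -67 + 46729 = 46662$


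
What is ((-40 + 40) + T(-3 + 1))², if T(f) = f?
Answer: 4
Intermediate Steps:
((-40 + 40) + T(-3 + 1))² = ((-40 + 40) + (-3 + 1))² = (0 - 2)² = (-2)² = 4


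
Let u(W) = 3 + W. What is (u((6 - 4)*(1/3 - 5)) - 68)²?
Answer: 49729/9 ≈ 5525.4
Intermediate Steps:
(u((6 - 4)*(1/3 - 5)) - 68)² = ((3 + (6 - 4)*(1/3 - 5)) - 68)² = ((3 + 2*(1*(⅓) - 5)) - 68)² = ((3 + 2*(⅓ - 5)) - 68)² = ((3 + 2*(-14/3)) - 68)² = ((3 - 28/3) - 68)² = (-19/3 - 68)² = (-223/3)² = 49729/9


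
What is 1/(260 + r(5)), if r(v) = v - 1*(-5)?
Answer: 1/270 ≈ 0.0037037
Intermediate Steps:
r(v) = 5 + v (r(v) = v + 5 = 5 + v)
1/(260 + r(5)) = 1/(260 + (5 + 5)) = 1/(260 + 10) = 1/270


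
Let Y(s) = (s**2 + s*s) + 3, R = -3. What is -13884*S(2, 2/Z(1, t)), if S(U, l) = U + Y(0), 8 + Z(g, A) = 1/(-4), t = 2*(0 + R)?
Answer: -69420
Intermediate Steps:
t = -6 (t = 2*(0 - 3) = 2*(-3) = -6)
Z(g, A) = -33/4 (Z(g, A) = -8 + 1/(-4) = -8 - 1/4 = -33/4)
Y(s) = 3 + 2*s**2 (Y(s) = (s**2 + s**2) + 3 = 2*s**2 + 3 = 3 + 2*s**2)
S(U, l) = 3 + U (S(U, l) = U + (3 + 2*0**2) = U + (3 + 2*0) = U + (3 + 0) = U + 3 = 3 + U)
-13884*S(2, 2/Z(1, t)) = -13884*(3 + 2) = -13884*5 = -69420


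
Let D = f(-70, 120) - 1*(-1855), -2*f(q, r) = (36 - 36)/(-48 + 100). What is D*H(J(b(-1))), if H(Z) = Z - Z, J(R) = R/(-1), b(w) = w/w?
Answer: 0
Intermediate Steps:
b(w) = 1
f(q, r) = 0 (f(q, r) = -(36 - 36)/(2*(-48 + 100)) = -0/52 = -1/2*0 = 0)
J(R) = -R (J(R) = R*(-1) = -R)
H(Z) = 0
D = 1855 (D = 0 - 1*(-1855) = 0 + 1855 = 1855)
D*H(J(b(-1))) = 1855*0 = 0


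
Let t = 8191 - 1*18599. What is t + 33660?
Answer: 23252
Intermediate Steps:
t = -10408 (t = 8191 - 18599 = -10408)
t + 33660 = -10408 + 33660 = 23252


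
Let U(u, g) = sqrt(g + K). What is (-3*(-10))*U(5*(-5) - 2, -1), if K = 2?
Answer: 30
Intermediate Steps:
U(u, g) = sqrt(2 + g) (U(u, g) = sqrt(g + 2) = sqrt(2 + g))
(-3*(-10))*U(5*(-5) - 2, -1) = (-3*(-10))*sqrt(2 - 1) = 30*sqrt(1) = 30*1 = 30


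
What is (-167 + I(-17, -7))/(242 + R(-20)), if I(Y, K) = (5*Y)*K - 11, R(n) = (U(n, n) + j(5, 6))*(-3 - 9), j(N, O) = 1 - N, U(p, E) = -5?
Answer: 417/350 ≈ 1.1914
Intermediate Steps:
R(n) = 108 (R(n) = (-5 + (1 - 1*5))*(-3 - 9) = (-5 + (1 - 5))*(-12) = (-5 - 4)*(-12) = -9*(-12) = 108)
I(Y, K) = -11 + 5*K*Y (I(Y, K) = 5*K*Y - 11 = -11 + 5*K*Y)
(-167 + I(-17, -7))/(242 + R(-20)) = (-167 + (-11 + 5*(-7)*(-17)))/(242 + 108) = (-167 + (-11 + 595))/350 = (-167 + 584)*(1/350) = 417*(1/350) = 417/350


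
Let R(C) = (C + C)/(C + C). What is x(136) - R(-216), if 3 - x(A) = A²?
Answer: -18494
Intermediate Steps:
x(A) = 3 - A²
R(C) = 1 (R(C) = (2*C)/((2*C)) = (2*C)*(1/(2*C)) = 1)
x(136) - R(-216) = (3 - 1*136²) - 1*1 = (3 - 1*18496) - 1 = (3 - 18496) - 1 = -18493 - 1 = -18494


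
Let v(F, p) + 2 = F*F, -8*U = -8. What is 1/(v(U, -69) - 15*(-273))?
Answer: 1/4094 ≈ 0.00024426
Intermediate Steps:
U = 1 (U = -1/8*(-8) = 1)
v(F, p) = -2 + F**2 (v(F, p) = -2 + F*F = -2 + F**2)
1/(v(U, -69) - 15*(-273)) = 1/((-2 + 1**2) - 15*(-273)) = 1/((-2 + 1) + 4095) = 1/(-1 + 4095) = 1/4094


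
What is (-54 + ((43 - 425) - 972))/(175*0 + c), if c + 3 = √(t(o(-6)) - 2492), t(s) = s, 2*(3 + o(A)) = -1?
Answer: 8448/5009 + 1408*I*√9982/5009 ≈ 1.6866 + 28.084*I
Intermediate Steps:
o(A) = -7/2 (o(A) = -3 + (½)*(-1) = -3 - ½ = -7/2)
c = -3 + I*√9982/2 (c = -3 + √(-7/2 - 2492) = -3 + √(-4991/2) = -3 + I*√9982/2 ≈ -3.0 + 49.955*I)
(-54 + ((43 - 425) - 972))/(175*0 + c) = (-54 + ((43 - 425) - 972))/(175*0 + (-3 + I*√9982/2)) = (-54 + (-382 - 972))/(0 + (-3 + I*√9982/2)) = (-54 - 1354)/(-3 + I*√9982/2) = -1408/(-3 + I*√9982/2)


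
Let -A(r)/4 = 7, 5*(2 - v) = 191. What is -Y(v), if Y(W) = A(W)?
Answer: 28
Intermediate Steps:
v = -181/5 (v = 2 - ⅕*191 = 2 - 191/5 = -181/5 ≈ -36.200)
A(r) = -28 (A(r) = -4*7 = -28)
Y(W) = -28
-Y(v) = -1*(-28) = 28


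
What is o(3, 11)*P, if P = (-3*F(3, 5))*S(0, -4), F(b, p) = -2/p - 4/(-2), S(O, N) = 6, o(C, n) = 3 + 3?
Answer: -864/5 ≈ -172.80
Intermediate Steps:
o(C, n) = 6
F(b, p) = 2 - 2/p (F(b, p) = -2/p - 4*(-½) = -2/p + 2 = 2 - 2/p)
P = -144/5 (P = -3*(2 - 2/5)*6 = -3*(2 - 2*⅕)*6 = -3*(2 - ⅖)*6 = -3*8/5*6 = -24/5*6 = -144/5 ≈ -28.800)
o(3, 11)*P = 6*(-144/5) = -864/5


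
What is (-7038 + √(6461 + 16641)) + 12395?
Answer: 5357 + √23102 ≈ 5509.0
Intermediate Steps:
(-7038 + √(6461 + 16641)) + 12395 = (-7038 + √23102) + 12395 = 5357 + √23102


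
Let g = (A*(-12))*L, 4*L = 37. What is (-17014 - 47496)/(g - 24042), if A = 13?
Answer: 12902/5097 ≈ 2.5313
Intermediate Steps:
L = 37/4 (L = (¼)*37 = 37/4 ≈ 9.2500)
g = -1443 (g = (13*(-12))*(37/4) = -156*37/4 = -1443)
(-17014 - 47496)/(g - 24042) = (-17014 - 47496)/(-1443 - 24042) = -64510/(-25485) = -64510*(-1/25485) = 12902/5097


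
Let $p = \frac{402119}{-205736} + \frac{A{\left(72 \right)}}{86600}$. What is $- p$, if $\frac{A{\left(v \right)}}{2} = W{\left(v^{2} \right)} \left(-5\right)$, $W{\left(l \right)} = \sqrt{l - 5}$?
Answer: $\frac{402119}{205736} + \frac{\sqrt{5179}}{8660} \approx 1.9628$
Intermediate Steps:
$W{\left(l \right)} = \sqrt{-5 + l}$
$A{\left(v \right)} = - 10 \sqrt{-5 + v^{2}}$ ($A{\left(v \right)} = 2 \sqrt{-5 + v^{2}} \left(-5\right) = 2 \left(- 5 \sqrt{-5 + v^{2}}\right) = - 10 \sqrt{-5 + v^{2}}$)
$p = - \frac{402119}{205736} - \frac{\sqrt{5179}}{8660}$ ($p = \frac{402119}{-205736} + \frac{\left(-10\right) \sqrt{-5 + 72^{2}}}{86600} = 402119 \left(- \frac{1}{205736}\right) + - 10 \sqrt{-5 + 5184} \cdot \frac{1}{86600} = - \frac{402119}{205736} + - 10 \sqrt{5179} \cdot \frac{1}{86600} = - \frac{402119}{205736} - \frac{\sqrt{5179}}{8660} \approx -1.9628$)
$- p = - (- \frac{402119}{205736} - \frac{\sqrt{5179}}{8660}) = \frac{402119}{205736} + \frac{\sqrt{5179}}{8660}$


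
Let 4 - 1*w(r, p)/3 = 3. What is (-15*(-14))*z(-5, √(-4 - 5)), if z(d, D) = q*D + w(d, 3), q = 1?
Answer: 630 + 630*I ≈ 630.0 + 630.0*I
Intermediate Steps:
w(r, p) = 3 (w(r, p) = 12 - 3*3 = 12 - 9 = 3)
z(d, D) = 3 + D (z(d, D) = 1*D + 3 = D + 3 = 3 + D)
(-15*(-14))*z(-5, √(-4 - 5)) = (-15*(-14))*(3 + √(-4 - 5)) = 210*(3 + √(-9)) = 210*(3 + 3*I) = 630 + 630*I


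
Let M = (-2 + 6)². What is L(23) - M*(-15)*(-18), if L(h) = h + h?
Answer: -4274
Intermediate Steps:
M = 16 (M = 4² = 16)
L(h) = 2*h
L(23) - M*(-15)*(-18) = 2*23 - 16*(-15)*(-18) = 46 - (-240)*(-18) = 46 - 1*4320 = 46 - 4320 = -4274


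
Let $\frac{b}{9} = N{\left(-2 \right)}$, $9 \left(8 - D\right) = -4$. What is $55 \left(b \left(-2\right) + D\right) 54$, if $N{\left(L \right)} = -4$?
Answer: $238920$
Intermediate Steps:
$D = \frac{76}{9}$ ($D = 8 - - \frac{4}{9} = 8 + \frac{4}{9} = \frac{76}{9} \approx 8.4444$)
$b = -36$ ($b = 9 \left(-4\right) = -36$)
$55 \left(b \left(-2\right) + D\right) 54 = 55 \left(\left(-36\right) \left(-2\right) + \frac{76}{9}\right) 54 = 55 \left(72 + \frac{76}{9}\right) 54 = 55 \cdot \frac{724}{9} \cdot 54 = \frac{39820}{9} \cdot 54 = 238920$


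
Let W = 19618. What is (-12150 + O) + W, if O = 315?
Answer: 7783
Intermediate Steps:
(-12150 + O) + W = (-12150 + 315) + 19618 = -11835 + 19618 = 7783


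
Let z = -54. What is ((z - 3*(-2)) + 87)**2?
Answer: 1521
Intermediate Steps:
((z - 3*(-2)) + 87)**2 = ((-54 - 3*(-2)) + 87)**2 = ((-54 + 6) + 87)**2 = (-48 + 87)**2 = 39**2 = 1521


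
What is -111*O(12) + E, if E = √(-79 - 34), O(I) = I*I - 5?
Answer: -15429 + I*√113 ≈ -15429.0 + 10.63*I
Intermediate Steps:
O(I) = -5 + I² (O(I) = I² - 5 = -5 + I²)
E = I*√113 (E = √(-113) = I*√113 ≈ 10.63*I)
-111*O(12) + E = -111*(-5 + 12²) + I*√113 = -111*(-5 + 144) + I*√113 = -111*139 + I*√113 = -15429 + I*√113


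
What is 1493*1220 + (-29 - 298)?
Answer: 1821133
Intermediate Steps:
1493*1220 + (-29 - 298) = 1821460 - 327 = 1821133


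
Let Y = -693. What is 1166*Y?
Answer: -808038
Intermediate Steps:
1166*Y = 1166*(-693) = -808038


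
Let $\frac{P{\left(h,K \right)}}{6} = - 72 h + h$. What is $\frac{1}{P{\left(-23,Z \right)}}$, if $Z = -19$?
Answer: $\frac{1}{9798} \approx 0.00010206$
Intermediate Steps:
$P{\left(h,K \right)} = - 426 h$ ($P{\left(h,K \right)} = 6 \left(- 72 h + h\right) = 6 \left(- 71 h\right) = - 426 h$)
$\frac{1}{P{\left(-23,Z \right)}} = \frac{1}{\left(-426\right) \left(-23\right)} = \frac{1}{9798}$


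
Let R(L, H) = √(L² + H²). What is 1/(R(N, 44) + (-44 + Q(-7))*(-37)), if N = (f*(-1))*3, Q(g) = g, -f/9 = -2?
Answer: 1887/3555917 - 2*√1213/3555917 ≈ 0.00051108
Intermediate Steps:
f = 18 (f = -9*(-2) = 18)
N = -54 (N = (18*(-1))*3 = -18*3 = -54)
R(L, H) = √(H² + L²)
1/(R(N, 44) + (-44 + Q(-7))*(-37)) = 1/(√(44² + (-54)²) + (-44 - 7)*(-37)) = 1/(√(1936 + 2916) - 51*(-37)) = 1/(√4852 + 1887) = 1/(2*√1213 + 1887) = 1/(1887 + 2*√1213)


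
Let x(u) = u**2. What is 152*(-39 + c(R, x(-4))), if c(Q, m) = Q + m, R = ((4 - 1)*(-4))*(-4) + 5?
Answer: 4560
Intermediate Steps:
R = 53 (R = (3*(-4))*(-4) + 5 = -12*(-4) + 5 = 48 + 5 = 53)
152*(-39 + c(R, x(-4))) = 152*(-39 + (53 + (-4)**2)) = 152*(-39 + (53 + 16)) = 152*(-39 + 69) = 152*30 = 4560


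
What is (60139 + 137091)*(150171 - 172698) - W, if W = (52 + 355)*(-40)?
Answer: -4442983930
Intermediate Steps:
W = -16280 (W = 407*(-40) = -16280)
(60139 + 137091)*(150171 - 172698) - W = (60139 + 137091)*(150171 - 172698) - 1*(-16280) = 197230*(-22527) + 16280 = -4443000210 + 16280 = -4442983930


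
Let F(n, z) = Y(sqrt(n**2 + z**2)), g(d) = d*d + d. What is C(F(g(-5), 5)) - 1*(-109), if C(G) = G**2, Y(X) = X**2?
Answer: 180734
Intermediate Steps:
g(d) = d + d**2 (g(d) = d**2 + d = d + d**2)
F(n, z) = n**2 + z**2 (F(n, z) = (sqrt(n**2 + z**2))**2 = n**2 + z**2)
C(F(g(-5), 5)) - 1*(-109) = ((-5*(1 - 5))**2 + 5**2)**2 - 1*(-109) = ((-5*(-4))**2 + 25)**2 + 109 = (20**2 + 25)**2 + 109 = (400 + 25)**2 + 109 = 425**2 + 109 = 180625 + 109 = 180734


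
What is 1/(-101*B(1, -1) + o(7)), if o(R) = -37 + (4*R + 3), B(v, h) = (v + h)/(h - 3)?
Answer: -⅙ ≈ -0.16667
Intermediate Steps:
B(v, h) = (h + v)/(-3 + h)
o(R) = -34 + 4*R (o(R) = -37 + (3 + 4*R) = -34 + 4*R)
1/(-101*B(1, -1) + o(7)) = 1/(-101*(-1 + 1)/(-3 - 1) + (-34 + 4*7)) = 1/(-101*0/(-4) + (-34 + 28)) = 1/(-(-101)*0/4 - 6) = 1/(-101*0 - 6) = 1/(0 - 6) = 1/(-6) = -⅙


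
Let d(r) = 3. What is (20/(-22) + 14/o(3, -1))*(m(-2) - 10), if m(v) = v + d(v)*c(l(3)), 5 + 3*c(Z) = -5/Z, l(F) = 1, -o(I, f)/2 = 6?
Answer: 137/3 ≈ 45.667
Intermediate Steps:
o(I, f) = -12 (o(I, f) = -2*6 = -12)
c(Z) = -5/3 - 5/(3*Z) (c(Z) = -5/3 + (-5/Z)/3 = -5/3 - 5/(3*Z))
m(v) = -10 + v (m(v) = v + 3*((5/3)*(-1 - 1*1)/1) = v + 3*((5/3)*1*(-1 - 1)) = v + 3*((5/3)*1*(-2)) = v + 3*(-10/3) = v - 10 = -10 + v)
(20/(-22) + 14/o(3, -1))*(m(-2) - 10) = (20/(-22) + 14/(-12))*((-10 - 2) - 10) = (20*(-1/22) + 14*(-1/12))*(-12 - 10) = (-10/11 - 7/6)*(-22) = -137/66*(-22) = 137/3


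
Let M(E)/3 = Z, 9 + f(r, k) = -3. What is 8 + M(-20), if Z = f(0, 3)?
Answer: -28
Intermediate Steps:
f(r, k) = -12 (f(r, k) = -9 - 3 = -12)
Z = -12
M(E) = -36 (M(E) = 3*(-12) = -36)
8 + M(-20) = 8 - 36 = -28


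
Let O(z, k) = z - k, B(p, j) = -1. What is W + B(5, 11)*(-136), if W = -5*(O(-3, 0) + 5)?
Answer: 126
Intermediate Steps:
W = -10 (W = -5*((-3 - 1*0) + 5) = -5*((-3 + 0) + 5) = -5*(-3 + 5) = -5*2 = -10)
W + B(5, 11)*(-136) = -10 - 1*(-136) = -10 + 136 = 126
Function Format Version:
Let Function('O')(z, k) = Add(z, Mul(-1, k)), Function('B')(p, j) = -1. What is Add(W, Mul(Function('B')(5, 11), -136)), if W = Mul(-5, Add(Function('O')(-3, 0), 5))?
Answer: 126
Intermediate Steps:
W = -10 (W = Mul(-5, Add(Add(-3, Mul(-1, 0)), 5)) = Mul(-5, Add(Add(-3, 0), 5)) = Mul(-5, Add(-3, 5)) = Mul(-5, 2) = -10)
Add(W, Mul(Function('B')(5, 11), -136)) = Add(-10, Mul(-1, -136)) = Add(-10, 136) = 126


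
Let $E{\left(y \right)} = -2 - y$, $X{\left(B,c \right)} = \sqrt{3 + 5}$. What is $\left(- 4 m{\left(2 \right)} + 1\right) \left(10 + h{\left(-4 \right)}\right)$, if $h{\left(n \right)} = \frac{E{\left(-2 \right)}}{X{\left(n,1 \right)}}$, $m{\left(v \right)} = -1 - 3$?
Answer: $170$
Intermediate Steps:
$m{\left(v \right)} = -4$
$X{\left(B,c \right)} = 2 \sqrt{2}$ ($X{\left(B,c \right)} = \sqrt{8} = 2 \sqrt{2}$)
$h{\left(n \right)} = 0$ ($h{\left(n \right)} = \frac{-2 - -2}{2 \sqrt{2}} = \left(-2 + 2\right) \frac{\sqrt{2}}{4} = 0 \frac{\sqrt{2}}{4} = 0$)
$\left(- 4 m{\left(2 \right)} + 1\right) \left(10 + h{\left(-4 \right)}\right) = \left(\left(-4\right) \left(-4\right) + 1\right) \left(10 + 0\right) = \left(16 + 1\right) 10 = 17 \cdot 10 = 170$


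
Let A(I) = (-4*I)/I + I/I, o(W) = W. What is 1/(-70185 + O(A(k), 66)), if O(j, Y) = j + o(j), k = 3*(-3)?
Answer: -1/70191 ≈ -1.4247e-5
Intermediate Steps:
k = -9
A(I) = -3 (A(I) = -4 + 1 = -3)
O(j, Y) = 2*j (O(j, Y) = j + j = 2*j)
1/(-70185 + O(A(k), 66)) = 1/(-70185 + 2*(-3)) = 1/(-70185 - 6) = 1/(-70191) = -1/70191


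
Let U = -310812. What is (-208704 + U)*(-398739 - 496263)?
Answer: 464967859032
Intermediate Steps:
(-208704 + U)*(-398739 - 496263) = (-208704 - 310812)*(-398739 - 496263) = -519516*(-895002) = 464967859032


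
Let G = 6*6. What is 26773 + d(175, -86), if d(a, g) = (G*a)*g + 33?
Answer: -514994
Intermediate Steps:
G = 36
d(a, g) = 33 + 36*a*g (d(a, g) = (36*a)*g + 33 = 36*a*g + 33 = 33 + 36*a*g)
26773 + d(175, -86) = 26773 + (33 + 36*175*(-86)) = 26773 + (33 - 541800) = 26773 - 541767 = -514994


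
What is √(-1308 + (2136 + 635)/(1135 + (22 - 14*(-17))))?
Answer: I*√282392795/465 ≈ 36.139*I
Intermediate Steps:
√(-1308 + (2136 + 635)/(1135 + (22 - 14*(-17)))) = √(-1308 + 2771/(1135 + (22 + 238))) = √(-1308 + 2771/(1135 + 260)) = √(-1308 + 2771/1395) = √(-1821889/1395) = I*√282392795/465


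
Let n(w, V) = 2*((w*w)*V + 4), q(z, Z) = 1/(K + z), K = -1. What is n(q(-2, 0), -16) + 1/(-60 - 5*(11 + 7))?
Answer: 1997/450 ≈ 4.4378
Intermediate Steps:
q(z, Z) = 1/(-1 + z)
n(w, V) = 8 + 2*V*w**2 (n(w, V) = 2*(w**2*V + 4) = 2*(V*w**2 + 4) = 2*(4 + V*w**2) = 8 + 2*V*w**2)
n(q(-2, 0), -16) + 1/(-60 - 5*(11 + 7)) = (8 + 2*(-16)*(1/(-1 - 2))**2) + 1/(-60 - 5*(11 + 7)) = (8 + 2*(-16)*(1/(-3))**2) + 1/(-60 - 5*18) = (8 + 2*(-16)*(-1/3)**2) + 1/(-60 - 90) = (8 + 2*(-16)*(1/9)) + 1/(-150) = (8 - 32/9) - 1/150 = 40/9 - 1/150 = 1997/450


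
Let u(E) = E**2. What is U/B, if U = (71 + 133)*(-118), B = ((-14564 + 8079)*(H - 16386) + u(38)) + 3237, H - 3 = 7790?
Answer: -4012/9288381 ≈ -0.00043194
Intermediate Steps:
H = 7793 (H = 3 + 7790 = 7793)
B = 55730286 (B = ((-14564 + 8079)*(7793 - 16386) + 38**2) + 3237 = (-6485*(-8593) + 1444) + 3237 = (55725605 + 1444) + 3237 = 55727049 + 3237 = 55730286)
U = -24072 (U = 204*(-118) = -24072)
U/B = -24072/55730286 = -24072*1/55730286 = -4012/9288381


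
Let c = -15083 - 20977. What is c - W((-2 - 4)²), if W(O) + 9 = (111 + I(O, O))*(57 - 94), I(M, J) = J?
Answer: -30612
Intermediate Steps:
c = -36060
W(O) = -4116 - 37*O (W(O) = -9 + (111 + O)*(57 - 94) = -9 + (111 + O)*(-37) = -9 + (-4107 - 37*O) = -4116 - 37*O)
c - W((-2 - 4)²) = -36060 - (-4116 - 37*(-2 - 4)²) = -36060 - (-4116 - 37*(-6)²) = -36060 - (-4116 - 37*36) = -36060 - (-4116 - 1332) = -36060 - 1*(-5448) = -36060 + 5448 = -30612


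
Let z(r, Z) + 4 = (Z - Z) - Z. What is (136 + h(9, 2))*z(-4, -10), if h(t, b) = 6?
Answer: 852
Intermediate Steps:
z(r, Z) = -4 - Z (z(r, Z) = -4 + ((Z - Z) - Z) = -4 + (0 - Z) = -4 - Z)
(136 + h(9, 2))*z(-4, -10) = (136 + 6)*(-4 - 1*(-10)) = 142*(-4 + 10) = 142*6 = 852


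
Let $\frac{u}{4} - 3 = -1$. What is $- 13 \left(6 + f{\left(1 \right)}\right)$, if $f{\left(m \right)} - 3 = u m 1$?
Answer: $-221$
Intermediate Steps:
$u = 8$ ($u = 12 + 4 \left(-1\right) = 12 - 4 = 8$)
$f{\left(m \right)} = 3 + 8 m$ ($f{\left(m \right)} = 3 + 8 m 1 = 3 + 8 m$)
$- 13 \left(6 + f{\left(1 \right)}\right) = - 13 \left(6 + \left(3 + 8 \cdot 1\right)\right) = - 13 \left(6 + \left(3 + 8\right)\right) = - 13 \left(6 + 11\right) = \left(-13\right) 17 = -221$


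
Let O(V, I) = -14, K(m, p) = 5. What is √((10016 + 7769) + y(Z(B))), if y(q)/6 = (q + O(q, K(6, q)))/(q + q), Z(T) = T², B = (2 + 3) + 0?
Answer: √444658/5 ≈ 133.37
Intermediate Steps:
B = 5 (B = 5 + 0 = 5)
y(q) = 3*(-14 + q)/q (y(q) = 6*((q - 14)/(q + q)) = 6*((-14 + q)/((2*q))) = 6*((-14 + q)*(1/(2*q))) = 6*((-14 + q)/(2*q)) = 3*(-14 + q)/q)
√((10016 + 7769) + y(Z(B))) = √((10016 + 7769) + (3 - 42/(5²))) = √(17785 + (3 - 42/25)) = √(17785 + 33/25) = √(444658/25) = √444658/5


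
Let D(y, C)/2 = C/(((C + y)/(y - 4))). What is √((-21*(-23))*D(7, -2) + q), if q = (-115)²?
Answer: √301645/5 ≈ 109.84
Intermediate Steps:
q = 13225
D(y, C) = 2*C*(-4 + y)/(C + y) (D(y, C) = 2*(C/(((C + y)/(y - 4)))) = 2*(C/(((C + y)/(-4 + y)))) = 2*(C*((-4 + y)/(C + y))) = 2*(C*(-4 + y)/(C + y)) = 2*C*(-4 + y)/(C + y))
√((-21*(-23))*D(7, -2) + q) = √((-21*(-23))*(2*(-2)*(-4 + 7)/(-2 + 7)) + 13225) = √(483*(2*(-2)*3/5) + 13225) = √(483*(2*(-2)*(⅕)*3) + 13225) = √(483*(-12/5) + 13225) = √(-5796/5 + 13225) = √(60329/5) = √301645/5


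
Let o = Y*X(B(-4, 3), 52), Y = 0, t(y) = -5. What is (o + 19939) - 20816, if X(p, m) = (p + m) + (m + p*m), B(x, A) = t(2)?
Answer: -877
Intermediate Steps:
B(x, A) = -5
X(p, m) = p + 2*m + m*p (X(p, m) = (m + p) + (m + m*p) = p + 2*m + m*p)
o = 0 (o = 0*(-5 + 2*52 + 52*(-5)) = 0*(-5 + 104 - 260) = 0*(-161) = 0)
(o + 19939) - 20816 = (0 + 19939) - 20816 = 19939 - 20816 = -877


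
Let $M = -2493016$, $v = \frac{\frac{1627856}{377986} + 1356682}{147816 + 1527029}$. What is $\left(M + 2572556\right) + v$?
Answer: $\frac{25177369259716054}{316533981085} \approx 79541.0$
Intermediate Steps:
$v = \frac{256404215154}{316533981085}$ ($v = \frac{1627856 \cdot \frac{1}{377986} + 1356682}{1674845} = \left(\frac{813928}{188993} + 1356682\right) \frac{1}{1674845} = \frac{256404215154}{188993} \cdot \frac{1}{1674845} = \frac{256404215154}{316533981085} \approx 0.81004$)
$\left(M + 2572556\right) + v = \left(-2493016 + 2572556\right) + \frac{256404215154}{316533981085} = 79540 + \frac{256404215154}{316533981085} = \frac{25177369259716054}{316533981085}$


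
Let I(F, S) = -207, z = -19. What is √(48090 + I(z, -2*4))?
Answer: √47883 ≈ 218.82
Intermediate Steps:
√(48090 + I(z, -2*4)) = √(48090 - 207) = √47883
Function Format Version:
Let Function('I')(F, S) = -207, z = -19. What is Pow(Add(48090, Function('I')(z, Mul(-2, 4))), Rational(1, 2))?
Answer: Pow(47883, Rational(1, 2)) ≈ 218.82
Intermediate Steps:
Pow(Add(48090, Function('I')(z, Mul(-2, 4))), Rational(1, 2)) = Pow(Add(48090, -207), Rational(1, 2)) = Pow(47883, Rational(1, 2))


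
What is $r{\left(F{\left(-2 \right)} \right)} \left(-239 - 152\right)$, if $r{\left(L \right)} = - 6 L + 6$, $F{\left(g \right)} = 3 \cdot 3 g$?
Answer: $-44574$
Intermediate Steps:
$F{\left(g \right)} = 9 g$
$r{\left(L \right)} = 6 - 6 L$
$r{\left(F{\left(-2 \right)} \right)} \left(-239 - 152\right) = \left(6 - 6 \cdot 9 \left(-2\right)\right) \left(-239 - 152\right) = \left(6 - -108\right) \left(-391\right) = \left(6 + 108\right) \left(-391\right) = 114 \left(-391\right) = -44574$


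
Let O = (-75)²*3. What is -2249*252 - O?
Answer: -583623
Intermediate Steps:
O = 16875 (O = 5625*3 = 16875)
-2249*252 - O = -2249*252 - 1*16875 = -566748 - 16875 = -583623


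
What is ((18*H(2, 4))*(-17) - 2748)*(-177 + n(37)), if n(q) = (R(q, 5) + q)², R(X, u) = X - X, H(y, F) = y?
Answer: -4005120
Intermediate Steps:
R(X, u) = 0
n(q) = q² (n(q) = (0 + q)² = q²)
((18*H(2, 4))*(-17) - 2748)*(-177 + n(37)) = ((18*2)*(-17) - 2748)*(-177 + 37²) = (36*(-17) - 2748)*(-177 + 1369) = (-612 - 2748)*1192 = -3360*1192 = -4005120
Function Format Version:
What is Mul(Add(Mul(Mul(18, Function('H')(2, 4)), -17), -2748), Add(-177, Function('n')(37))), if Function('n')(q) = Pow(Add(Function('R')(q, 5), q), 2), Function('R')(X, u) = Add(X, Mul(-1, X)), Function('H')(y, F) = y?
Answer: -4005120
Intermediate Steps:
Function('R')(X, u) = 0
Function('n')(q) = Pow(q, 2) (Function('n')(q) = Pow(Add(0, q), 2) = Pow(q, 2))
Mul(Add(Mul(Mul(18, Function('H')(2, 4)), -17), -2748), Add(-177, Function('n')(37))) = Mul(Add(Mul(Mul(18, 2), -17), -2748), Add(-177, Pow(37, 2))) = Mul(Add(Mul(36, -17), -2748), Add(-177, 1369)) = Mul(Add(-612, -2748), 1192) = Mul(-3360, 1192) = -4005120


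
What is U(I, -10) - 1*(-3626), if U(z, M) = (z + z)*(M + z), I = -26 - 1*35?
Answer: 12288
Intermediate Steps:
I = -61 (I = -26 - 35 = -61)
U(z, M) = 2*z*(M + z) (U(z, M) = (2*z)*(M + z) = 2*z*(M + z))
U(I, -10) - 1*(-3626) = 2*(-61)*(-10 - 61) - 1*(-3626) = 2*(-61)*(-71) + 3626 = 8662 + 3626 = 12288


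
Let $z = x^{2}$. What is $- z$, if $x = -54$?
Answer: $-2916$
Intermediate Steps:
$z = 2916$ ($z = \left(-54\right)^{2} = 2916$)
$- z = \left(-1\right) 2916 = -2916$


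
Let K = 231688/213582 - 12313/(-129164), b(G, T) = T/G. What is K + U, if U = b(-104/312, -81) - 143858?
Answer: -282992113809323/1970507532 ≈ -1.4361e+5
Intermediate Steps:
K = 2325398857/1970507532 (K = 231688*(1/213582) - 12313*(-1/129164) = 115844/106791 + 1759/18452 = 2325398857/1970507532 ≈ 1.1801)
U = -143615 (U = -81/((-104/312)) - 143858 = -81/((-104*1/312)) - 143858 = -81/(-⅓) - 143858 = -81*(-3) - 143858 = 243 - 143858 = -143615)
K + U = 2325398857/1970507532 - 143615 = -282992113809323/1970507532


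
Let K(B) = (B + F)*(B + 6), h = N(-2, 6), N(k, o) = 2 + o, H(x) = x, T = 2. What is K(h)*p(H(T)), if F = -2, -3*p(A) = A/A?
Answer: -28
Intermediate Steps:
h = 8 (h = 2 + 6 = 8)
p(A) = -1/3 (p(A) = -A/(3*A) = -1/3*1 = -1/3)
K(B) = (-2 + B)*(6 + B) (K(B) = (B - 2)*(B + 6) = (-2 + B)*(6 + B))
K(h)*p(H(T)) = (-12 + 8**2 + 4*8)*(-1/3) = (-12 + 64 + 32)*(-1/3) = 84*(-1/3) = -28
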